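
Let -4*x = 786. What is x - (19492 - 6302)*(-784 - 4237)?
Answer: 132453587/2 ≈ 6.6227e+7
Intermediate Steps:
x = -393/2 (x = -1/4*786 = -393/2 ≈ -196.50)
x - (19492 - 6302)*(-784 - 4237) = -393/2 - (19492 - 6302)*(-784 - 4237) = -393/2 - 13190*(-5021) = -393/2 - 1*(-66226990) = -393/2 + 66226990 = 132453587/2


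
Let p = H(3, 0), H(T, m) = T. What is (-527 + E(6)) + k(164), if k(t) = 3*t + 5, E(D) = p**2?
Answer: -21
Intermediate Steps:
p = 3
E(D) = 9 (E(D) = 3**2 = 9)
k(t) = 5 + 3*t
(-527 + E(6)) + k(164) = (-527 + 9) + (5 + 3*164) = -518 + (5 + 492) = -518 + 497 = -21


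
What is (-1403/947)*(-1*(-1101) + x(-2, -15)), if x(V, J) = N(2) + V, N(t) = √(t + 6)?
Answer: -1541897/947 - 2806*√2/947 ≈ -1632.4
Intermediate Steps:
N(t) = √(6 + t)
x(V, J) = V + 2*√2 (x(V, J) = √(6 + 2) + V = √8 + V = 2*√2 + V = V + 2*√2)
(-1403/947)*(-1*(-1101) + x(-2, -15)) = (-1403/947)*(-1*(-1101) + (-2 + 2*√2)) = (-1403*1/947)*(1101 + (-2 + 2*√2)) = -1403*(1099 + 2*√2)/947 = -1541897/947 - 2806*√2/947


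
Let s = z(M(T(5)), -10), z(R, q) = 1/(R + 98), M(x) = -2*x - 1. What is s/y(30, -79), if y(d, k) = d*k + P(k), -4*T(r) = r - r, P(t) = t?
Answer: -1/237553 ≈ -4.2096e-6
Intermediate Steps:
T(r) = 0 (T(r) = -(r - r)/4 = -¼*0 = 0)
M(x) = -1 - 2*x
y(d, k) = k + d*k (y(d, k) = d*k + k = k + d*k)
z(R, q) = 1/(98 + R)
s = 1/97 (s = 1/(98 + (-1 - 2*0)) = 1/(98 + (-1 + 0)) = 1/(98 - 1) = 1/97 ≈ 0.010309)
s/y(30, -79) = 1/(97*((-79*(1 + 30)))) = 1/(97*((-79*31))) = (1/97)/(-2449) = (1/97)*(-1/2449) = -1/237553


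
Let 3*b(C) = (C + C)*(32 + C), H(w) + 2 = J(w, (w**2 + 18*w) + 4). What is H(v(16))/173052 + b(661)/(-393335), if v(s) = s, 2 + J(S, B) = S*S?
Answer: -1465217929/1890761345 ≈ -0.77494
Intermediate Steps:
J(S, B) = -2 + S**2 (J(S, B) = -2 + S*S = -2 + S**2)
H(w) = -4 + w**2 (H(w) = -2 + (-2 + w**2) = -4 + w**2)
b(C) = 2*C*(32 + C)/3 (b(C) = ((C + C)*(32 + C))/3 = ((2*C)*(32 + C))/3 = (2*C*(32 + C))/3 = 2*C*(32 + C)/3)
H(v(16))/173052 + b(661)/(-393335) = (-4 + 16**2)/173052 + ((2/3)*661*(32 + 661))/(-393335) = (-4 + 256)*(1/173052) + ((2/3)*661*693)*(-1/393335) = 252*(1/173052) + 305382*(-1/393335) = 7/4807 - 305382/393335 = -1465217929/1890761345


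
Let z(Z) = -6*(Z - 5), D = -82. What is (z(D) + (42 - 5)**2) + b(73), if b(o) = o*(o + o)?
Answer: 12549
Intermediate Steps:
b(o) = 2*o**2 (b(o) = o*(2*o) = 2*o**2)
z(Z) = 30 - 6*Z (z(Z) = -6*(-5 + Z) = 30 - 6*Z)
(z(D) + (42 - 5)**2) + b(73) = ((30 - 6*(-82)) + (42 - 5)**2) + 2*73**2 = ((30 + 492) + 37**2) + 2*5329 = (522 + 1369) + 10658 = 1891 + 10658 = 12549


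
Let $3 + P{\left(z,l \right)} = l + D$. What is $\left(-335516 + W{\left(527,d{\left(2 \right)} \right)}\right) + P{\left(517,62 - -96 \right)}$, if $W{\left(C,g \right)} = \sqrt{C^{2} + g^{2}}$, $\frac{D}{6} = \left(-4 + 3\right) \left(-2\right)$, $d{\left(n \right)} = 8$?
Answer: $-335349 + \sqrt{277793} \approx -3.3482 \cdot 10^{5}$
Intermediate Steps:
$D = 12$ ($D = 6 \left(-4 + 3\right) \left(-2\right) = 6 \left(\left(-1\right) \left(-2\right)\right) = 6 \cdot 2 = 12$)
$P{\left(z,l \right)} = 9 + l$ ($P{\left(z,l \right)} = -3 + \left(l + 12\right) = -3 + \left(12 + l\right) = 9 + l$)
$\left(-335516 + W{\left(527,d{\left(2 \right)} \right)}\right) + P{\left(517,62 - -96 \right)} = \left(-335516 + \sqrt{527^{2} + 8^{2}}\right) + \left(9 + \left(62 - -96\right)\right) = \left(-335516 + \sqrt{277729 + 64}\right) + \left(9 + \left(62 + 96\right)\right) = \left(-335516 + \sqrt{277793}\right) + \left(9 + 158\right) = \left(-335516 + \sqrt{277793}\right) + 167 = -335349 + \sqrt{277793}$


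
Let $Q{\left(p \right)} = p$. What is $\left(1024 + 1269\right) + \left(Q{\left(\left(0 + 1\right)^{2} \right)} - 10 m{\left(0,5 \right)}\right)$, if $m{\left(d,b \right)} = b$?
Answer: $2244$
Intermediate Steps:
$\left(1024 + 1269\right) + \left(Q{\left(\left(0 + 1\right)^{2} \right)} - 10 m{\left(0,5 \right)}\right) = \left(1024 + 1269\right) + \left(\left(0 + 1\right)^{2} - 50\right) = 2293 - \left(50 - 1^{2}\right) = 2293 + \left(1 - 50\right) = 2293 - 49 = 2244$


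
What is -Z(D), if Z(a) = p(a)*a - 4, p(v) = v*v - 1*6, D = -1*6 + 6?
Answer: 4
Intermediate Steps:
D = 0 (D = -6 + 6 = 0)
p(v) = -6 + v**2 (p(v) = v**2 - 6 = -6 + v**2)
Z(a) = -4 + a*(-6 + a**2) (Z(a) = (-6 + a**2)*a - 4 = a*(-6 + a**2) - 4 = -4 + a*(-6 + a**2))
-Z(D) = -(-4 + 0*(-6 + 0**2)) = -(-4 + 0*(-6 + 0)) = -(-4 + 0*(-6)) = -(-4 + 0) = -1*(-4) = 4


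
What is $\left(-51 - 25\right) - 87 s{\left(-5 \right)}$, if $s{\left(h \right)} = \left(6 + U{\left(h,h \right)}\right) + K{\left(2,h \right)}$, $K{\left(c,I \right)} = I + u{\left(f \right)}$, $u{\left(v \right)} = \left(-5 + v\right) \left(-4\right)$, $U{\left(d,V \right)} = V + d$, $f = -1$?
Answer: $-1381$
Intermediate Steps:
$u{\left(v \right)} = 20 - 4 v$
$K{\left(c,I \right)} = 24 + I$ ($K{\left(c,I \right)} = I + \left(20 - -4\right) = I + \left(20 + 4\right) = I + 24 = 24 + I$)
$s{\left(h \right)} = 30 + 3 h$ ($s{\left(h \right)} = \left(6 + \left(h + h\right)\right) + \left(24 + h\right) = \left(6 + 2 h\right) + \left(24 + h\right) = 30 + 3 h$)
$\left(-51 - 25\right) - 87 s{\left(-5 \right)} = \left(-51 - 25\right) - 87 \left(30 + 3 \left(-5\right)\right) = -76 - 87 \left(30 - 15\right) = -76 - 1305 = -1381$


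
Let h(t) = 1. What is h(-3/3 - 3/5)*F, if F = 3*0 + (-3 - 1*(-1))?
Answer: -2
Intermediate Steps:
F = -2 (F = 0 + (-3 + 1) = 0 - 2 = -2)
h(-3/3 - 3/5)*F = 1*(-2) = -2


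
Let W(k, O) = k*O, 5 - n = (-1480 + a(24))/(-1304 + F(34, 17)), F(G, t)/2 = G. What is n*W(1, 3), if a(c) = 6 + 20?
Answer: 2363/206 ≈ 11.471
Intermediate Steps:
F(G, t) = 2*G
a(c) = 26
n = 2363/618 (n = 5 - (-1480 + 26)/(-1304 + 2*34) = 5 - (-1454)/(-1304 + 68) = 5 - (-1454)/(-1236) = 5 - (-1454)*(-1)/1236 = 5 - 1*727/618 = 5 - 727/618 = 2363/618 ≈ 3.8236)
W(k, O) = O*k
n*W(1, 3) = 2363*(3*1)/618 = (2363/618)*3 = 2363/206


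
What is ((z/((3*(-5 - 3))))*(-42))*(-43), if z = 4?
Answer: -301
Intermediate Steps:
((z/((3*(-5 - 3))))*(-42))*(-43) = ((4/((3*(-5 - 3))))*(-42))*(-43) = ((4/((3*(-8))))*(-42))*(-43) = ((4/(-24))*(-42))*(-43) = ((4*(-1/24))*(-42))*(-43) = -⅙*(-42)*(-43) = 7*(-43) = -301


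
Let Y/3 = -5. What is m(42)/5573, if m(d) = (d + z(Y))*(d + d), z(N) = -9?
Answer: 2772/5573 ≈ 0.49740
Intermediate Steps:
Y = -15 (Y = 3*(-5) = -15)
m(d) = 2*d*(-9 + d) (m(d) = (d - 9)*(d + d) = (-9 + d)*(2*d) = 2*d*(-9 + d))
m(42)/5573 = (2*42*(-9 + 42))/5573 = (2*42*33)*(1/5573) = 2772*(1/5573) = 2772/5573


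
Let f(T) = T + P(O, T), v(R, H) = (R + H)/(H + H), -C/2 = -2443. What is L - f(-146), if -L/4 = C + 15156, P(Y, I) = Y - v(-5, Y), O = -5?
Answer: -80016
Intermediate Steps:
C = 4886 (C = -2*(-2443) = 4886)
v(R, H) = (H + R)/(2*H) (v(R, H) = (H + R)/((2*H)) = (H + R)*(1/(2*H)) = (H + R)/(2*H))
P(Y, I) = Y - (-5 + Y)/(2*Y) (P(Y, I) = Y - (Y - 5)/(2*Y) = Y - (-5 + Y)/(2*Y))
f(T) = -6 + T (f(T) = T + (-1/2 - 5 + (5/2)/(-5)) = T + (-1/2 - 5 + (5/2)*(-1/5)) = T + (-1/2 - 5 - 1/2) = T - 6 = -6 + T)
L = -80168 (L = -4*(4886 + 15156) = -4*20042 = -80168)
L - f(-146) = -80168 - (-6 - 146) = -80168 - 1*(-152) = -80168 + 152 = -80016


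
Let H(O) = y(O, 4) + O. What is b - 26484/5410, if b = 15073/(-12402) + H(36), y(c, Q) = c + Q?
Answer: 2344603411/33547410 ≈ 69.889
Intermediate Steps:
y(c, Q) = Q + c
H(O) = 4 + 2*O (H(O) = (4 + O) + O = 4 + 2*O)
b = 927479/12402 (b = 15073/(-12402) + (4 + 2*36) = 15073*(-1/12402) + (4 + 72) = -15073/12402 + 76 = 927479/12402 ≈ 74.785)
b - 26484/5410 = 927479/12402 - 26484/5410 = 927479/12402 - 1*13242/2705 = 927479/12402 - 13242/2705 = 2344603411/33547410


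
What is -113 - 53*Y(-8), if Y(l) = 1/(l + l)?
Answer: -1755/16 ≈ -109.69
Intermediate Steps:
Y(l) = 1/(2*l)
-113 - 53*Y(-8) = -113 - 53/(2*(-8)) = -113 - 53*(-1)/(2*8) = -113 - 53*(-1/16) = -113 + 53/16 = -1755/16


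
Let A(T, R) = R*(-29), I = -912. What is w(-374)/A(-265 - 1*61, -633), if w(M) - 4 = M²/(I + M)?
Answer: -67366/11803551 ≈ -0.0057073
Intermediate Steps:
A(T, R) = -29*R
w(M) = 4 + M²/(-912 + M)
w(-374)/A(-265 - 1*61, -633) = ((-3648 + (-374)² + 4*(-374))/(-912 - 374))/((-29*(-633))) = ((-3648 + 139876 - 1496)/(-1286))/18357 = -1/1286*134732*(1/18357) = -67366/643*1/18357 = -67366/11803551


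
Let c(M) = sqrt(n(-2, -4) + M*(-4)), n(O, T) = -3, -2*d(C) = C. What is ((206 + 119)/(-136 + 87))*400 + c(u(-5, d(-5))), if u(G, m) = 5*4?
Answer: -130000/49 + I*sqrt(83) ≈ -2653.1 + 9.1104*I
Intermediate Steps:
d(C) = -C/2
u(G, m) = 20
c(M) = sqrt(-3 - 4*M) (c(M) = sqrt(-3 + M*(-4)) = sqrt(-3 - 4*M))
((206 + 119)/(-136 + 87))*400 + c(u(-5, d(-5))) = ((206 + 119)/(-136 + 87))*400 + sqrt(-3 - 4*20) = (325/(-49))*400 + sqrt(-3 - 80) = (325*(-1/49))*400 + sqrt(-83) = -325/49*400 + I*sqrt(83) = -130000/49 + I*sqrt(83)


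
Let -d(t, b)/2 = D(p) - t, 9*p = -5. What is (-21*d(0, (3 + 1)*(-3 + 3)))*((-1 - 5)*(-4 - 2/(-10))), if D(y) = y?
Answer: -532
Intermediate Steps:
p = -5/9 (p = (⅑)*(-5) = -5/9 ≈ -0.55556)
d(t, b) = 10/9 + 2*t (d(t, b) = -2*(-5/9 - t) = 10/9 + 2*t)
(-21*d(0, (3 + 1)*(-3 + 3)))*((-1 - 5)*(-4 - 2/(-10))) = (-21*(10/9 + 2*0))*((-1 - 5)*(-4 - 2/(-10))) = (-21*(10/9 + 0))*(-6*(-4 - 2*(-⅒))) = (-21*10/9)*(-6*(-4 + ⅕)) = -(-140)*(-19)/5 = -70/3*114/5 = -532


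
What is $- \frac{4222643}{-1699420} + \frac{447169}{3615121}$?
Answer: $\frac{16025293326783}{6143608929820} \approx 2.6084$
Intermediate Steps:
$- \frac{4222643}{-1699420} + \frac{447169}{3615121} = \left(-4222643\right) \left(- \frac{1}{1699420}\right) + 447169 \cdot \frac{1}{3615121} = \frac{4222643}{1699420} + \frac{447169}{3615121} = \frac{16025293326783}{6143608929820}$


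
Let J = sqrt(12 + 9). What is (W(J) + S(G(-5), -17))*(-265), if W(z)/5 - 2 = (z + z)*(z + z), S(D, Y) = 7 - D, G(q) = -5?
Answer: -117130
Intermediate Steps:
J = sqrt(21) ≈ 4.5826
W(z) = 10 + 20*z**2 (W(z) = 10 + 5*((z + z)*(z + z)) = 10 + 5*((2*z)*(2*z)) = 10 + 5*(4*z**2) = 10 + 20*z**2)
(W(J) + S(G(-5), -17))*(-265) = ((10 + 20*(sqrt(21))**2) + (7 - 1*(-5)))*(-265) = ((10 + 20*21) + (7 + 5))*(-265) = ((10 + 420) + 12)*(-265) = (430 + 12)*(-265) = 442*(-265) = -117130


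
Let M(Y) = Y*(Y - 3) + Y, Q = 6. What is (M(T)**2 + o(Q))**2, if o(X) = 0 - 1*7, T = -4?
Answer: 323761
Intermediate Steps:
o(X) = -7 (o(X) = 0 - 7 = -7)
M(Y) = Y + Y*(-3 + Y) (M(Y) = Y*(-3 + Y) + Y = Y + Y*(-3 + Y))
(M(T)**2 + o(Q))**2 = ((-4*(-2 - 4))**2 - 7)**2 = ((-4*(-6))**2 - 7)**2 = (24**2 - 7)**2 = (576 - 7)**2 = 569**2 = 323761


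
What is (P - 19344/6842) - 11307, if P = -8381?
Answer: -67362320/3421 ≈ -19691.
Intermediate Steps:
(P - 19344/6842) - 11307 = (-8381 - 19344/6842) - 11307 = (-8381 - 19344*1/6842) - 11307 = (-8381 - 9672/3421) - 11307 = -28681073/3421 - 11307 = -67362320/3421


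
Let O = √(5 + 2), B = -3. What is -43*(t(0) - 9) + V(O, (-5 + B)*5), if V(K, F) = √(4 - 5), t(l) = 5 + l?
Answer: 172 + I ≈ 172.0 + 1.0*I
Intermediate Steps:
O = √7 ≈ 2.6458
V(K, F) = I (V(K, F) = √(-1) = I)
-43*(t(0) - 9) + V(O, (-5 + B)*5) = -43*((5 + 0) - 9) + I = -43*(5 - 9) + I = -43*(-4) + I = 172 + I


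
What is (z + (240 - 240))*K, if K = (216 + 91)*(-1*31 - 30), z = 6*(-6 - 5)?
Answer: 1235982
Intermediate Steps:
z = -66 (z = 6*(-11) = -66)
K = -18727 (K = 307*(-31 - 30) = 307*(-61) = -18727)
(z + (240 - 240))*K = (-66 + (240 - 240))*(-18727) = (-66 + 0)*(-18727) = -66*(-18727) = 1235982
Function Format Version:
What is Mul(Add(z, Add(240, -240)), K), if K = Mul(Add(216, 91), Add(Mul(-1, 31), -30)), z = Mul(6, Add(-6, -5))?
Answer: 1235982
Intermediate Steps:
z = -66 (z = Mul(6, -11) = -66)
K = -18727 (K = Mul(307, Add(-31, -30)) = Mul(307, -61) = -18727)
Mul(Add(z, Add(240, -240)), K) = Mul(Add(-66, Add(240, -240)), -18727) = Mul(Add(-66, 0), -18727) = Mul(-66, -18727) = 1235982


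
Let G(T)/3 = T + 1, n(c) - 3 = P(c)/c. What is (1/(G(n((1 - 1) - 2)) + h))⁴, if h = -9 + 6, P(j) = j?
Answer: 1/20736 ≈ 4.8225e-5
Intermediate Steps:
n(c) = 4 (n(c) = 3 + c/c = 3 + 1 = 4)
G(T) = 3 + 3*T (G(T) = 3*(T + 1) = 3*(1 + T) = 3 + 3*T)
h = -3
(1/(G(n((1 - 1) - 2)) + h))⁴ = (1/((3 + 3*4) - 3))⁴ = (1/((3 + 12) - 3))⁴ = (1/(15 - 3))⁴ = (1/12)⁴ = 1/20736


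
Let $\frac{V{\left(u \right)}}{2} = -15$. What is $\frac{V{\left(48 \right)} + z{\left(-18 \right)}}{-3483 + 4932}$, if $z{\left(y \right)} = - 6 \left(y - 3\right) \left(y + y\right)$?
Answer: $- \frac{1522}{483} \approx -3.1511$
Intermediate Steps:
$V{\left(u \right)} = -30$ ($V{\left(u \right)} = 2 \left(-15\right) = -30$)
$z{\left(y \right)} = - 12 y \left(-3 + y\right)$ ($z{\left(y \right)} = - 6 \left(-3 + y\right) 2 y = - 6 \cdot 2 y \left(-3 + y\right) = - 12 y \left(-3 + y\right)$)
$\frac{V{\left(48 \right)} + z{\left(-18 \right)}}{-3483 + 4932} = \frac{-30 + 12 \left(-18\right) \left(3 - -18\right)}{-3483 + 4932} = \frac{-30 + 12 \left(-18\right) \left(3 + 18\right)}{1449} = \left(-30 + 12 \left(-18\right) 21\right) \frac{1}{1449} = \left(-30 - 4536\right) \frac{1}{1449} = \left(-4566\right) \frac{1}{1449} = - \frac{1522}{483}$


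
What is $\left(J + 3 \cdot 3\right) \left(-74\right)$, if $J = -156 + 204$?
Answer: $-4218$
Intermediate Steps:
$J = 48$
$\left(J + 3 \cdot 3\right) \left(-74\right) = \left(48 + 3 \cdot 3\right) \left(-74\right) = \left(48 + 9\right) \left(-74\right) = 57 \left(-74\right) = -4218$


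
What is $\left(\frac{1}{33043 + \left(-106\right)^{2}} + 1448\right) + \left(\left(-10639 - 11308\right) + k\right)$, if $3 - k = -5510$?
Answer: $- \frac{663565093}{44279} \approx -14986.0$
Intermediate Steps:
$k = 5513$ ($k = 3 - -5510 = 3 + 5510 = 5513$)
$\left(\frac{1}{33043 + \left(-106\right)^{2}} + 1448\right) + \left(\left(-10639 - 11308\right) + k\right) = \left(\frac{1}{33043 + \left(-106\right)^{2}} + 1448\right) + \left(\left(-10639 - 11308\right) + 5513\right) = \left(\frac{1}{33043 + 11236} + 1448\right) + \left(-21947 + 5513\right) = \left(\frac{1}{44279} + 1448\right) - 16434 = \frac{64115993}{44279} - 16434 = - \frac{663565093}{44279}$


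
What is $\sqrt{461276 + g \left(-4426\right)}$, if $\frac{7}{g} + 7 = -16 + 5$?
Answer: $\frac{5 \sqrt{166679}}{3} \approx 680.44$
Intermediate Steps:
$g = - \frac{7}{18}$ ($g = \frac{7}{-7 + \left(-16 + 5\right)} = \frac{7}{-7 - 11} = \frac{7}{-18} = 7 \left(- \frac{1}{18}\right) = - \frac{7}{18} \approx -0.38889$)
$\sqrt{461276 + g \left(-4426\right)} = \sqrt{461276 - - \frac{15491}{9}} = \sqrt{461276 + \frac{15491}{9}} = \sqrt{\frac{4166975}{9}} = \frac{5 \sqrt{166679}}{3}$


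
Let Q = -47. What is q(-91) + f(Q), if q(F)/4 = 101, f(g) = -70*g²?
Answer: -154226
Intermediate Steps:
q(F) = 404 (q(F) = 4*101 = 404)
q(-91) + f(Q) = 404 - 70*(-47)² = 404 - 70*2209 = 404 - 154630 = -154226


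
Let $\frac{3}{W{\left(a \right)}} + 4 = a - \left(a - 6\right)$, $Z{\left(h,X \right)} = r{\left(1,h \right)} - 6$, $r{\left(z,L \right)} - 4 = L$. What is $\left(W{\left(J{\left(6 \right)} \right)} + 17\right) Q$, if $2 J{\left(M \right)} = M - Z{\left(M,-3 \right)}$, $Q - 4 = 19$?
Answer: $\frac{851}{2} \approx 425.5$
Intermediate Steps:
$r{\left(z,L \right)} = 4 + L$
$Q = 23$ ($Q = 4 + 19 = 23$)
$Z{\left(h,X \right)} = -2 + h$ ($Z{\left(h,X \right)} = \left(4 + h\right) - 6 = -2 + h$)
$J{\left(M \right)} = 1$ ($J{\left(M \right)} = \frac{M - \left(-2 + M\right)}{2} = \frac{1}{2} \cdot 2 = 1$)
$W{\left(a \right)} = \frac{3}{2}$ ($W{\left(a \right)} = \frac{3}{-4 + \left(a - \left(a - 6\right)\right)} = \frac{3}{-4 + \left(a - \left(-6 + a\right)\right)} = \frac{3}{-4 + 6} = \frac{3}{2}$)
$\left(W{\left(J{\left(6 \right)} \right)} + 17\right) Q = \left(\frac{3}{2} + 17\right) 23 = \frac{37}{2} \cdot 23 = \frac{851}{2}$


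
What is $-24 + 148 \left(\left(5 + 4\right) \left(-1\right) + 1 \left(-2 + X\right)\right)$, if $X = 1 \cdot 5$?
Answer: $-912$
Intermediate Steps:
$X = 5$
$-24 + 148 \left(\left(5 + 4\right) \left(-1\right) + 1 \left(-2 + X\right)\right) = -24 + 148 \left(\left(5 + 4\right) \left(-1\right) + 1 \left(-2 + 5\right)\right) = -24 + 148 \left(9 \left(-1\right) + 1 \cdot 3\right) = -24 + 148 \left(-9 + 3\right) = -24 + 148 \left(-6\right) = -24 - 888 = -912$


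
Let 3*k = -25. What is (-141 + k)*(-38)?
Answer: 17024/3 ≈ 5674.7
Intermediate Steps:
k = -25/3 (k = (⅓)*(-25) = -25/3 ≈ -8.3333)
(-141 + k)*(-38) = (-141 - 25/3)*(-38) = -448/3*(-38) = 17024/3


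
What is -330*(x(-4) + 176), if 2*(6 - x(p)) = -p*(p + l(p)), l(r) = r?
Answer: -65340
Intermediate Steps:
x(p) = 6 + p² (x(p) = 6 - (-1)*p*(p + p)/2 = 6 - (-1)*p*(2*p)/2 = 6 - (-1)*2*p²/2 = 6 - (-1)*p² = 6 + p²)
-330*(x(-4) + 176) = -330*((6 + (-4)²) + 176) = -330*((6 + 16) + 176) = -330*(22 + 176) = -330*198 = -65340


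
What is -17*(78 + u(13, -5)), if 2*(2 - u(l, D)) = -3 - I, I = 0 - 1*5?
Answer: -1343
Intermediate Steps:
I = -5 (I = 0 - 5 = -5)
u(l, D) = 1 (u(l, D) = 2 - (-3 - 1*(-5))/2 = 2 - (-3 + 5)/2 = 2 - ½*2 = 2 - 1 = 1)
-17*(78 + u(13, -5)) = -17*(78 + 1) = -17*79 = -1343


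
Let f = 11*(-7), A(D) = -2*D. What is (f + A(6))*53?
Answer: -4717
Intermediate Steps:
f = -77
(f + A(6))*53 = (-77 - 2*6)*53 = (-77 - 12)*53 = -89*53 = -4717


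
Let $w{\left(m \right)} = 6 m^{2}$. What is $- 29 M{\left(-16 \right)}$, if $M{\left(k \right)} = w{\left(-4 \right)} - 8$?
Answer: $-2552$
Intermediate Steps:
$M{\left(k \right)} = 88$ ($M{\left(k \right)} = 6 \left(-4\right)^{2} - 8 = 6 \cdot 16 - 8 = 96 - 8 = 88$)
$- 29 M{\left(-16 \right)} = \left(-29\right) 88 = -2552$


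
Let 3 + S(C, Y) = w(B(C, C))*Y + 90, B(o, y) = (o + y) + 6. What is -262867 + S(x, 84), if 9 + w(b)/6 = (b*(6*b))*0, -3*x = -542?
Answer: -267316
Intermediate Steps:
x = 542/3 (x = -⅓*(-542) = 542/3 ≈ 180.67)
B(o, y) = 6 + o + y
w(b) = -54 (w(b) = -54 + 6*((b*(6*b))*0) = -54 + 6*((6*b²)*0) = -54 + 6*0 = -54 + 0 = -54)
S(C, Y) = 87 - 54*Y (S(C, Y) = -3 + (-54*Y + 90) = -3 + (90 - 54*Y) = 87 - 54*Y)
-262867 + S(x, 84) = -262867 + (87 - 54*84) = -262867 + (87 - 4536) = -262867 - 4449 = -267316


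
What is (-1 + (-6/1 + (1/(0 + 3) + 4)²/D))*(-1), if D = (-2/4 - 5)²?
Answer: 6947/1089 ≈ 6.3792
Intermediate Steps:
D = 121/4 (D = (-2*¼ - 5)² = (-½ - 5)² = (-11/2)² = 121/4 ≈ 30.250)
(-1 + (-6/1 + (1/(0 + 3) + 4)²/D))*(-1) = (-1 + (-6/1 + (1/(0 + 3) + 4)²/(121/4)))*(-1) = (-1 + (-6*1 + (1/3 + 4)²*(4/121)))*(-1) = (-1 + (-6 + (⅓ + 4)²*(4/121)))*(-1) = (-1 + (-6 + (13/3)²*(4/121)))*(-1) = (-1 + (-6 + (169/9)*(4/121)))*(-1) = (-1 + (-6 + 676/1089))*(-1) = (-1 - 5858/1089)*(-1) = -6947/1089*(-1) = 6947/1089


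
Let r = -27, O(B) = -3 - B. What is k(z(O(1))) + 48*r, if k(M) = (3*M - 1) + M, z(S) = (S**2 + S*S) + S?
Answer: -1185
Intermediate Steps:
z(S) = S + 2*S**2 (z(S) = (S**2 + S**2) + S = 2*S**2 + S = S + 2*S**2)
k(M) = -1 + 4*M (k(M) = (-1 + 3*M) + M = -1 + 4*M)
k(z(O(1))) + 48*r = (-1 + 4*((-3 - 1*1)*(1 + 2*(-3 - 1*1)))) + 48*(-27) = (-1 + 4*((-3 - 1)*(1 + 2*(-3 - 1)))) - 1296 = (-1 + 4*(-4*(1 + 2*(-4)))) - 1296 = (-1 + 4*(-4*(1 - 8))) - 1296 = (-1 + 4*(-4*(-7))) - 1296 = (-1 + 4*28) - 1296 = (-1 + 112) - 1296 = 111 - 1296 = -1185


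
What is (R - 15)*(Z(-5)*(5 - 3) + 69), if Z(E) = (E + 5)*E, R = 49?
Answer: 2346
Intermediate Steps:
Z(E) = E*(5 + E) (Z(E) = (5 + E)*E = E*(5 + E))
(R - 15)*(Z(-5)*(5 - 3) + 69) = (49 - 15)*((-5*(5 - 5))*(5 - 3) + 69) = 34*(-5*0*2 + 69) = 34*(0*2 + 69) = 34*(0 + 69) = 34*69 = 2346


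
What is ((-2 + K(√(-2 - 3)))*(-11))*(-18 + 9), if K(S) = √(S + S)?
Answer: -198 + 99*5^(¼)*(1 + I) ≈ -49.96 + 148.04*I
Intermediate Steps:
K(S) = √2*√S (K(S) = √(2*S) = √2*√S)
((-2 + K(√(-2 - 3)))*(-11))*(-18 + 9) = ((-2 + √2*√(√(-2 - 3)))*(-11))*(-18 + 9) = ((-2 + √2*√(√(-5)))*(-11))*(-9) = ((-2 + √2*√(I*√5))*(-11))*(-9) = ((-2 + √2*(5^(¼)*√I))*(-11))*(-9) = ((-2 + √2*5^(¼)*√I)*(-11))*(-9) = (22 - 11*√2*5^(¼)*√I)*(-9) = -198 + 99*√2*5^(¼)*√I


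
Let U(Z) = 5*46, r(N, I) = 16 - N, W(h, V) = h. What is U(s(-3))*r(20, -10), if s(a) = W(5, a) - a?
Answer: -920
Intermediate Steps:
s(a) = 5 - a
U(Z) = 230
U(s(-3))*r(20, -10) = 230*(16 - 1*20) = 230*(16 - 20) = 230*(-4) = -920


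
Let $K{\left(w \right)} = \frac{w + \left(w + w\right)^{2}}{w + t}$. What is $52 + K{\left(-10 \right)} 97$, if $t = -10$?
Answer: $- \frac{3679}{2} \approx -1839.5$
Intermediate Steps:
$K{\left(w \right)} = \frac{w + 4 w^{2}}{-10 + w}$ ($K{\left(w \right)} = \frac{w + \left(w + w\right)^{2}}{w - 10} = \frac{w + \left(2 w\right)^{2}}{-10 + w} = \frac{w + 4 w^{2}}{-10 + w}$)
$52 + K{\left(-10 \right)} 97 = 52 + - \frac{10 \left(1 + 4 \left(-10\right)\right)}{-10 - 10} \cdot 97 = 52 + - \frac{10 \left(1 - 40\right)}{-20} \cdot 97 = 52 + \left(-10\right) \left(- \frac{1}{20}\right) \left(-39\right) 97 = 52 - \frac{3783}{2} = - \frac{3679}{2}$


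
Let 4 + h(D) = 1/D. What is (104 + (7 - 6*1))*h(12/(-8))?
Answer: -490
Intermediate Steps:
h(D) = -4 + 1/D
(104 + (7 - 6*1))*h(12/(-8)) = (104 + (7 - 6*1))*(-4 + 1/(12/(-8))) = (104 + (7 - 6))*(-4 + 1/(12*(-⅛))) = (104 + 1)*(-4 + 1/(-3/2)) = 105*(-4 - ⅔) = 105*(-14/3) = -490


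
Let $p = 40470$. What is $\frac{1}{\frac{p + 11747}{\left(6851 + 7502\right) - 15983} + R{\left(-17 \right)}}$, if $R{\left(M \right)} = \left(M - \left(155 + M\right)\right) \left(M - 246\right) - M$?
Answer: $\frac{1630}{66422443} \approx 2.454 \cdot 10^{-5}$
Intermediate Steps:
$R{\left(M \right)} = 38130 - 156 M$ ($R{\left(M \right)} = - 155 \left(M - 246\right) - M = - 155 \left(-246 + M\right) - M = \left(38130 - 155 M\right) - M = 38130 - 156 M$)
$\frac{1}{\frac{p + 11747}{\left(6851 + 7502\right) - 15983} + R{\left(-17 \right)}} = \frac{1}{\frac{40470 + 11747}{\left(6851 + 7502\right) - 15983} + \left(38130 - -2652\right)} = \frac{1}{\frac{52217}{14353 - 15983} + \left(38130 + 2652\right)} = \frac{1}{\frac{52217}{-1630} + 40782} = \frac{1}{52217 \left(- \frac{1}{1630}\right) + 40782} = \frac{1}{- \frac{52217}{1630} + 40782} = \frac{1}{\frac{66422443}{1630}} = \frac{1630}{66422443}$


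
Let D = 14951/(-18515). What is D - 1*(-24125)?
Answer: 446659424/18515 ≈ 24124.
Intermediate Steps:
D = -14951/18515 (D = 14951*(-1/18515) = -14951/18515 ≈ -0.80751)
D - 1*(-24125) = -14951/18515 - 1*(-24125) = -14951/18515 + 24125 = 446659424/18515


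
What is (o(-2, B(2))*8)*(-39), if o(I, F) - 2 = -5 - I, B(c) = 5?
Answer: 312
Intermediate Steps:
o(I, F) = -3 - I (o(I, F) = 2 + (-5 - I) = -3 - I)
(o(-2, B(2))*8)*(-39) = ((-3 - 1*(-2))*8)*(-39) = ((-3 + 2)*8)*(-39) = -1*8*(-39) = -8*(-39) = 312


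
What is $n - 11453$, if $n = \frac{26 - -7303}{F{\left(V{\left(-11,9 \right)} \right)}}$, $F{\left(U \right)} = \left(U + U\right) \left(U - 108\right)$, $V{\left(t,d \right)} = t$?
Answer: $- \frac{4282375}{374} \approx -11450.0$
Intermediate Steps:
$F{\left(U \right)} = 2 U \left(-108 + U\right)$
$n = \frac{1047}{374}$ ($n = \frac{26 - -7303}{2 \left(-11\right) \left(-108 - 11\right)} = \frac{26 + 7303}{2 \left(-11\right) \left(-119\right)} = \frac{7329}{2618} = 7329 \cdot \frac{1}{2618} = \frac{1047}{374} \approx 2.7995$)
$n - 11453 = \frac{1047}{374} - 11453 = - \frac{4282375}{374}$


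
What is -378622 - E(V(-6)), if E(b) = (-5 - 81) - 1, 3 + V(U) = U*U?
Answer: -378535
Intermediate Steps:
V(U) = -3 + U² (V(U) = -3 + U*U = -3 + U²)
E(b) = -87 (E(b) = -86 - 1 = -87)
-378622 - E(V(-6)) = -378622 - 1*(-87) = -378622 + 87 = -378535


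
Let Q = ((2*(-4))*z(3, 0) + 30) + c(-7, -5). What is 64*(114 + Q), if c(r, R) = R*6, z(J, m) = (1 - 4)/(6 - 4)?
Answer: 8064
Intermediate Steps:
z(J, m) = -3/2
c(r, R) = 6*R
Q = 12 (Q = ((2*(-4))*(-3/2) + 30) + 6*(-5) = (-8*(-3/2) + 30) - 30 = (12 + 30) - 30 = 42 - 30 = 12)
64*(114 + Q) = 64*(114 + 12) = 64*126 = 8064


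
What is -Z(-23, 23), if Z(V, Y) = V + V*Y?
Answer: 552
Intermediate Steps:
-Z(-23, 23) = -(-23)*(1 + 23) = -(-23)*24 = -1*(-552) = 552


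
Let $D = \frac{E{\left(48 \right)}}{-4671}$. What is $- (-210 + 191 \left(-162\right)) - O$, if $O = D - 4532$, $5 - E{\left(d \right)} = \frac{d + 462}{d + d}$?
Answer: $\frac{2666879419}{74736} \approx 35684.0$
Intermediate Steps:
$E{\left(d \right)} = 5 - \frac{462 + d}{2 d}$ ($E{\left(d \right)} = 5 - \frac{d + 462}{d + d} = 5 - \frac{462 + d}{2 d}$)
$D = \frac{5}{74736}$ ($D = \frac{\frac{9}{2} - \frac{231}{48}}{-4671} = \left(\frac{9}{2} - \frac{77}{16}\right) \left(- \frac{1}{4671}\right) = \left(- \frac{5}{16}\right) \left(- \frac{1}{4671}\right) = \frac{5}{74736} \approx 6.6902 \cdot 10^{-5}$)
$O = - \frac{338703547}{74736}$ ($O = \frac{5}{74736} - 4532 = - \frac{338703547}{74736} \approx -4532.0$)
$- (-210 + 191 \left(-162\right)) - O = - (-210 + 191 \left(-162\right)) - - \frac{338703547}{74736} = - (-210 - 30942) + \frac{338703547}{74736} = \left(-1\right) \left(-31152\right) + \frac{338703547}{74736} = 31152 + \frac{338703547}{74736} = \frac{2666879419}{74736}$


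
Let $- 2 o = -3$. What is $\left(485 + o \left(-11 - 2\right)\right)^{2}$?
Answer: $\frac{866761}{4} \approx 2.1669 \cdot 10^{5}$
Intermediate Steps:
$o = \frac{3}{2}$ ($o = \left(- \frac{1}{2}\right) \left(-3\right) = \frac{3}{2} \approx 1.5$)
$\left(485 + o \left(-11 - 2\right)\right)^{2} = \left(485 + \frac{3 \left(-11 - 2\right)}{2}\right)^{2} = \left(485 + \frac{3}{2} \left(-13\right)\right)^{2} = \left(485 - \frac{39}{2}\right)^{2} = \left(\frac{931}{2}\right)^{2} = \frac{866761}{4}$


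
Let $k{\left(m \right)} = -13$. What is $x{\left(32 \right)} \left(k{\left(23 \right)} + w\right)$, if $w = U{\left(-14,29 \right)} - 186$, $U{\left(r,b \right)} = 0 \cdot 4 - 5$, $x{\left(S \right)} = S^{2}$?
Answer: $-208896$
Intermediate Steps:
$U{\left(r,b \right)} = -5$ ($U{\left(r,b \right)} = 0 - 5 = -5$)
$w = -191$ ($w = -5 - 186 = -191$)
$x{\left(32 \right)} \left(k{\left(23 \right)} + w\right) = 32^{2} \left(-13 - 191\right) = 1024 \left(-204\right) = -208896$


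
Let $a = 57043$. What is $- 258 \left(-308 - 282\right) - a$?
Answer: $95177$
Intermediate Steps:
$- 258 \left(-308 - 282\right) - a = - 258 \left(-308 - 282\right) - 57043 = \left(-258\right) \left(-590\right) - 57043 = 152220 - 57043 = 95177$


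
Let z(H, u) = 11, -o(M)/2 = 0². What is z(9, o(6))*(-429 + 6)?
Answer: -4653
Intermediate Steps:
o(M) = 0 (o(M) = -2*0² = -2*0 = 0)
z(9, o(6))*(-429 + 6) = 11*(-429 + 6) = 11*(-423) = -4653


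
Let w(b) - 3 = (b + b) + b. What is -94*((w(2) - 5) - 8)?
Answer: 376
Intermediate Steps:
w(b) = 3 + 3*b (w(b) = 3 + ((b + b) + b) = 3 + (2*b + b) = 3 + 3*b)
-94*((w(2) - 5) - 8) = -94*(((3 + 3*2) - 5) - 8) = -94*(((3 + 6) - 5) - 8) = -94*((9 - 5) - 8) = -94*(4 - 8) = -94*(-4) = 376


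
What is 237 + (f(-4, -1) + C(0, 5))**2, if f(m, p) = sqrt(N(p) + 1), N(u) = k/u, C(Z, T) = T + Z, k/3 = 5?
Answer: 248 + 10*I*sqrt(14) ≈ 248.0 + 37.417*I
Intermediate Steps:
k = 15 (k = 3*5 = 15)
N(u) = 15/u
f(m, p) = sqrt(1 + 15/p) (f(m, p) = sqrt(15/p + 1) = sqrt(1 + 15/p))
237 + (f(-4, -1) + C(0, 5))**2 = 237 + (sqrt((15 - 1)/(-1)) + (5 + 0))**2 = 237 + (sqrt(-1*14) + 5)**2 = 237 + (sqrt(-14) + 5)**2 = 237 + (I*sqrt(14) + 5)**2 = 237 + (5 + I*sqrt(14))**2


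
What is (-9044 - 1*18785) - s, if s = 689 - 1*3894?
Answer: -24624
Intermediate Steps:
s = -3205 (s = 689 - 3894 = -3205)
(-9044 - 1*18785) - s = (-9044 - 1*18785) - 1*(-3205) = (-9044 - 18785) + 3205 = -27829 + 3205 = -24624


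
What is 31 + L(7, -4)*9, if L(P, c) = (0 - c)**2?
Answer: 175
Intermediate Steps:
L(P, c) = c**2 (L(P, c) = (-c)**2 = c**2)
31 + L(7, -4)*9 = 31 + (-4)**2*9 = 31 + 16*9 = 31 + 144 = 175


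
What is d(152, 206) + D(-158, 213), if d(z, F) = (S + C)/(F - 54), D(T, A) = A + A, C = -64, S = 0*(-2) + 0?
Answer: 8086/19 ≈ 425.58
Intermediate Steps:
S = 0 (S = 0 + 0 = 0)
D(T, A) = 2*A
d(z, F) = -64/(-54 + F) (d(z, F) = (0 - 64)/(F - 54) = -64/(-54 + F))
d(152, 206) + D(-158, 213) = -64/(-54 + 206) + 2*213 = -64/152 + 426 = -64*1/152 + 426 = -8/19 + 426 = 8086/19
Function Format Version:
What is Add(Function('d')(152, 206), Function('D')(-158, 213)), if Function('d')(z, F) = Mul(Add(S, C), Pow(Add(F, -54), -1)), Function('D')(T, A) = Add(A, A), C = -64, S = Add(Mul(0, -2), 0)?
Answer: Rational(8086, 19) ≈ 425.58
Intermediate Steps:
S = 0 (S = Add(0, 0) = 0)
Function('D')(T, A) = Mul(2, A)
Function('d')(z, F) = Mul(-64, Pow(Add(-54, F), -1)) (Function('d')(z, F) = Mul(Add(0, -64), Pow(Add(F, -54), -1)) = Mul(-64, Pow(Add(-54, F), -1)))
Add(Function('d')(152, 206), Function('D')(-158, 213)) = Add(Mul(-64, Pow(Add(-54, 206), -1)), Mul(2, 213)) = Add(Mul(-64, Pow(152, -1)), 426) = Add(Mul(-64, Rational(1, 152)), 426) = Add(Rational(-8, 19), 426) = Rational(8086, 19)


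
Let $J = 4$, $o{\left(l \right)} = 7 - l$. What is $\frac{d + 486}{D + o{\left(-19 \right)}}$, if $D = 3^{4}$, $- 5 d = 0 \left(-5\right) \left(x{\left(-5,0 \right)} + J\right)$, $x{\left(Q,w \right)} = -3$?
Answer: $\frac{486}{107} \approx 4.5421$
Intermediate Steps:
$d = 0$ ($d = - \frac{0 \left(-5\right) \left(-3 + 4\right)}{5} = - \frac{0 \cdot 1}{5} = \left(- \frac{1}{5}\right) 0 = 0$)
$D = 81$
$\frac{d + 486}{D + o{\left(-19 \right)}} = \frac{0 + 486}{81 + \left(7 - -19\right)} = \frac{486}{81 + \left(7 + 19\right)} = \frac{486}{81 + 26} = \frac{486}{107}$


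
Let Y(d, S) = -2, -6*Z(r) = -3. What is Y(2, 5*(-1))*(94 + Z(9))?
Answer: -189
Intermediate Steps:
Z(r) = 1/2 (Z(r) = -1/6*(-3) = 1/2)
Y(2, 5*(-1))*(94 + Z(9)) = -2*(94 + 1/2) = -2*189/2 = -189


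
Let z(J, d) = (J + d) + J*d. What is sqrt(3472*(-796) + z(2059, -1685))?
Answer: I*sqrt(6232753) ≈ 2496.5*I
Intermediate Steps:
z(J, d) = J + d + J*d
sqrt(3472*(-796) + z(2059, -1685)) = sqrt(3472*(-796) + (2059 - 1685 + 2059*(-1685))) = sqrt(-2763712 + (2059 - 1685 - 3469415)) = sqrt(-2763712 - 3469041) = sqrt(-6232753) = I*sqrt(6232753)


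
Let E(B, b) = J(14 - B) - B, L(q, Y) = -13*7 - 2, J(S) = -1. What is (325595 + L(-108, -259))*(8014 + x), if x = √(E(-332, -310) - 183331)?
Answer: 2608573028 + 3255020*I*√1830 ≈ 2.6086e+9 + 1.3924e+8*I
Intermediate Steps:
L(q, Y) = -93 (L(q, Y) = -91 - 2 = -93)
E(B, b) = -1 - B
x = 10*I*√1830 (x = √((-1 - 1*(-332)) - 183331) = √((-1 + 332) - 183331) = √(331 - 183331) = √(-183000) = 10*I*√1830 ≈ 427.79*I)
(325595 + L(-108, -259))*(8014 + x) = (325595 - 93)*(8014 + 10*I*√1830) = 325502*(8014 + 10*I*√1830) = 2608573028 + 3255020*I*√1830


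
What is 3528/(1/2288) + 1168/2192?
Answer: 1105872841/137 ≈ 8.0721e+6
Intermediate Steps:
3528/(1/2288) + 1168/2192 = 3528/(1/2288) + 1168*(1/2192) = 3528*2288 + 73/137 = 8072064 + 73/137 = 1105872841/137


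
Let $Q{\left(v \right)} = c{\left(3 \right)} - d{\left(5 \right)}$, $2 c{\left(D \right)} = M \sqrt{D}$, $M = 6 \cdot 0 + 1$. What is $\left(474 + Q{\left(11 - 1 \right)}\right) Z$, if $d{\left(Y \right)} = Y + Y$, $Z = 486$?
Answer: $225504 + 243 \sqrt{3} \approx 2.2593 \cdot 10^{5}$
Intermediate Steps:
$d{\left(Y \right)} = 2 Y$
$M = 1$ ($M = 0 + 1 = 1$)
$c{\left(D \right)} = \frac{\sqrt{D}}{2}$ ($c{\left(D \right)} = \frac{1 \sqrt{D}}{2} = \frac{\sqrt{D}}{2}$)
$Q{\left(v \right)} = -10 + \frac{\sqrt{3}}{2}$ ($Q{\left(v \right)} = \frac{\sqrt{3}}{2} - 2 \cdot 5 = \frac{\sqrt{3}}{2} - 10 = -10 + \frac{\sqrt{3}}{2}$)
$\left(474 + Q{\left(11 - 1 \right)}\right) Z = \left(474 - \left(10 - \frac{\sqrt{3}}{2}\right)\right) 486 = \left(464 + \frac{\sqrt{3}}{2}\right) 486 = 225504 + 243 \sqrt{3}$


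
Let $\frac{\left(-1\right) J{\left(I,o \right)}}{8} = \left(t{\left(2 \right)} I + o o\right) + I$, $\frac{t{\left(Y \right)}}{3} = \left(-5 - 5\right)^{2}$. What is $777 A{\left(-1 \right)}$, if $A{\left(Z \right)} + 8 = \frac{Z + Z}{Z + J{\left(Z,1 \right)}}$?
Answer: $- \frac{14913738}{2399} \approx -6216.6$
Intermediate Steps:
$t{\left(Y \right)} = 300$ ($t{\left(Y \right)} = 3 \left(-5 - 5\right)^{2} = 3 \left(-10\right)^{2} = 3 \cdot 100 = 300$)
$J{\left(I,o \right)} = - 2408 I - 8 o^{2}$ ($J{\left(I,o \right)} = - 8 \left(\left(300 I + o o\right) + I\right) = - 8 \left(\left(300 I + o^{2}\right) + I\right) = - 8 \left(\left(o^{2} + 300 I\right) + I\right) = - 8 \left(o^{2} + 301 I\right) = - 2408 I - 8 o^{2}$)
$A{\left(Z \right)} = -8 + \frac{2 Z}{-8 - 2407 Z}$ ($A{\left(Z \right)} = -8 + \frac{Z + Z}{Z - \left(8 + 2408 Z\right)} = -8 + \frac{2 Z}{Z - \left(8 + 2408 Z\right)} = -8 + \frac{2 Z}{-8 - 2407 Z}$)
$777 A{\left(-1 \right)} = 777 \frac{2 \left(-32 - -9629\right)}{8 + 2407 \left(-1\right)} = 777 \frac{2 \left(-32 + 9629\right)}{8 - 2407} = 777 \cdot 2 \frac{1}{-2399} \cdot 9597 = 777 \cdot 2 \left(- \frac{1}{2399}\right) 9597 = 777 \left(- \frac{19194}{2399}\right) = - \frac{14913738}{2399}$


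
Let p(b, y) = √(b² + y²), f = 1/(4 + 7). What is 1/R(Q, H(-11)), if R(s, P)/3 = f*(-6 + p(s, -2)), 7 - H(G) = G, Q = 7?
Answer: 22/17 + 11*√53/51 ≈ 2.8643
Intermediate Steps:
H(G) = 7 - G
f = 1/11 ≈ 0.090909
R(s, P) = -18/11 + 3*√(4 + s²)/11 (R(s, P) = 3*((-6 + √(s² + (-2)²))/11) = 3*((-6 + √(s² + 4))/11) = 3*((-6 + √(4 + s²))/11) = 3*(-6/11 + √(4 + s²)/11) = -18/11 + 3*√(4 + s²)/11)
1/R(Q, H(-11)) = 1/(-18/11 + 3*√(4 + 7²)/11) = 1/(-18/11 + 3*√(4 + 49)/11) = 1/(-18/11 + 3*√53/11)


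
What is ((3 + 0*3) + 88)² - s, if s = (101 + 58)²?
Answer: -17000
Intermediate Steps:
s = 25281 (s = 159² = 25281)
((3 + 0*3) + 88)² - s = ((3 + 0*3) + 88)² - 1*25281 = ((3 + 0) + 88)² - 25281 = (3 + 88)² - 25281 = 91² - 25281 = 8281 - 25281 = -17000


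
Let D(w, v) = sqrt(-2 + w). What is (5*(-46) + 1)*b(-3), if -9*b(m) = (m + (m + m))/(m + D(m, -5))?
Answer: 687/14 + 229*I*sqrt(5)/14 ≈ 49.071 + 36.576*I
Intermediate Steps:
b(m) = -m/(3*(m + sqrt(-2 + m))) (b(m) = -(m + (m + m))/(9*(m + sqrt(-2 + m))) = -(m + 2*m)/(9*(m + sqrt(-2 + m))) = -3*m/(9*(m + sqrt(-2 + m))) = -m/(3*(m + sqrt(-2 + m))))
(5*(-46) + 1)*b(-3) = (5*(-46) + 1)*(-1*(-3)/(3*(-3) + 3*sqrt(-2 - 3))) = (-230 + 1)*(-1*(-3)/(-9 + 3*sqrt(-5))) = -(-229)*(-3)/(-9 + 3*(I*sqrt(5))) = -(-229)*(-3)/(-9 + 3*I*sqrt(5)) = -687/(-9 + 3*I*sqrt(5))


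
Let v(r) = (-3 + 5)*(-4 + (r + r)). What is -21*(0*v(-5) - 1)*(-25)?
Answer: -525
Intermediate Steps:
v(r) = -8 + 4*r (v(r) = 2*(-4 + 2*r) = -8 + 4*r)
-21*(0*v(-5) - 1)*(-25) = -21*(0*(-8 + 4*(-5)) - 1)*(-25) = -21*(0*(-8 - 20) - 1)*(-25) = -21*(0*(-28) - 1)*(-25) = -21*(0 - 1)*(-25) = -21*(-1)*(-25) = 21*(-25) = -525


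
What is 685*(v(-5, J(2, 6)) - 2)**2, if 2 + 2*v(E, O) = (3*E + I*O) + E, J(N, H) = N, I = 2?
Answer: 82885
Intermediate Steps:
v(E, O) = -1 + O + 2*E (v(E, O) = -1 + ((3*E + 2*O) + E)/2 = -1 + ((2*O + 3*E) + E)/2 = -1 + (2*O + 4*E)/2 = -1 + (O + 2*E) = -1 + O + 2*E)
685*(v(-5, J(2, 6)) - 2)**2 = 685*((-1 + 2 + 2*(-5)) - 2)**2 = 685*((-1 + 2 - 10) - 2)**2 = 685*(-9 - 2)**2 = 685*(-11)**2 = 685*121 = 82885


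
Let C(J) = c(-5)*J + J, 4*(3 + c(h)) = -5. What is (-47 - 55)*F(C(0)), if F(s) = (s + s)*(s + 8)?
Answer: 0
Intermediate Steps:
c(h) = -17/4 (c(h) = -3 + (¼)*(-5) = -3 - 5/4 = -17/4)
C(J) = -13*J/4 (C(J) = -17*J/4 + J = -13*J/4)
F(s) = 2*s*(8 + s) (F(s) = (2*s)*(8 + s) = 2*s*(8 + s))
(-47 - 55)*F(C(0)) = (-47 - 55)*(2*(-13/4*0)*(8 - 13/4*0)) = -204*0*(8 + 0) = -204*0*8 = -102*0 = 0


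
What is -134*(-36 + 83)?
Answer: -6298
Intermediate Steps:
-134*(-36 + 83) = -134*47 = -6298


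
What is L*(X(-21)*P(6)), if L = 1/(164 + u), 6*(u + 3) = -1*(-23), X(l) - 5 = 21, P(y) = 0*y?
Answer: 0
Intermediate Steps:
P(y) = 0
X(l) = 26 (X(l) = 5 + 21 = 26)
u = 5/6 (u = -3 + (-1*(-23))/6 = -3 + (1/6)*23 = -3 + 23/6 = 5/6 ≈ 0.83333)
L = 6/989 (L = 1/(164 + 5/6) = 1/(989/6) = 6/989 ≈ 0.0060667)
L*(X(-21)*P(6)) = 6*(26*0)/989 = (6/989)*0 = 0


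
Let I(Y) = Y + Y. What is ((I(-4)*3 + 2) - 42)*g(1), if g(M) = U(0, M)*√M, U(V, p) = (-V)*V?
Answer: 0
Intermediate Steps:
I(Y) = 2*Y
U(V, p) = -V²
g(M) = 0 (g(M) = (-1*0²)*√M = (-1*0)*√M = 0*√M = 0)
((I(-4)*3 + 2) - 42)*g(1) = (((2*(-4))*3 + 2) - 42)*0 = ((-8*3 + 2) - 42)*0 = ((-24 + 2) - 42)*0 = (-22 - 42)*0 = -64*0 = 0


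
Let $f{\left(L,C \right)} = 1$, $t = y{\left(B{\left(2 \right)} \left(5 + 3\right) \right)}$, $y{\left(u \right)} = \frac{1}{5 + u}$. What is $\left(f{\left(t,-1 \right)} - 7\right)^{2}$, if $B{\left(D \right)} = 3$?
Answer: $36$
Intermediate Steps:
$t = \frac{1}{29}$ ($t = \frac{1}{5 + 3 \left(5 + 3\right)} = \frac{1}{5 + 3 \cdot 8} = \frac{1}{5 + 24} = \frac{1}{29} \approx 0.034483$)
$\left(f{\left(t,-1 \right)} - 7\right)^{2} = \left(1 - 7\right)^{2} = \left(-6\right)^{2} = 36$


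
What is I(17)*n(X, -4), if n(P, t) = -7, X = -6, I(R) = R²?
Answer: -2023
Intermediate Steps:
I(17)*n(X, -4) = 17²*(-7) = 289*(-7) = -2023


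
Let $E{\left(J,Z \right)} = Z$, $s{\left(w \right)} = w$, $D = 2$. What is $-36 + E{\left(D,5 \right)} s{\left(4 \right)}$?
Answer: $-16$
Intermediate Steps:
$-36 + E{\left(D,5 \right)} s{\left(4 \right)} = -36 + 5 \cdot 4 = -36 + 20 = -16$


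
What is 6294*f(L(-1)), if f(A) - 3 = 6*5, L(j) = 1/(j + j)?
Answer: 207702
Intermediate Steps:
L(j) = 1/(2*j)
f(A) = 33 (f(A) = 3 + 6*5 = 3 + 30 = 33)
6294*f(L(-1)) = 6294*33 = 207702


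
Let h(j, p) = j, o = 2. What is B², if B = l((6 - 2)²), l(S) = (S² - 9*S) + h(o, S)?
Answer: 12996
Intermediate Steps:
l(S) = 2 + S² - 9*S (l(S) = (S² - 9*S) + 2 = 2 + S² - 9*S)
B = 114 (B = 2 + ((6 - 2)²)² - 9*(6 - 2)² = 2 + (4²)² - 9*4² = 2 + 16² - 9*16 = 2 + 256 - 144 = 114)
B² = 114² = 12996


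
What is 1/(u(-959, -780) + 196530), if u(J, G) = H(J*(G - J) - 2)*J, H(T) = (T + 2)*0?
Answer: 1/196530 ≈ 5.0883e-6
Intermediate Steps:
H(T) = 0 (H(T) = (2 + T)*0 = 0)
u(J, G) = 0 (u(J, G) = 0*J = 0)
1/(u(-959, -780) + 196530) = 1/(0 + 196530) = 1/196530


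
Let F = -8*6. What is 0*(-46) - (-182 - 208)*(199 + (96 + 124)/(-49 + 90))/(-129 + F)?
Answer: -1089270/2419 ≈ -450.30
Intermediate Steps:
F = -48
0*(-46) - (-182 - 208)*(199 + (96 + 124)/(-49 + 90))/(-129 + F) = 0*(-46) - (-182 - 208)*(199 + (96 + 124)/(-49 + 90))/(-129 - 48) = 0 - (-390*(199 + 220/41))/(-177) = 0 - (-390*(199 + 220*(1/41)))*(-1)/177 = 0 - (-390*(199 + 220/41))*(-1)/177 = 0 - (-390*8379/41)*(-1)/177 = 0 - (-3267810)*(-1)/(41*177) = 0 - 1*1089270/2419 = 0 - 1089270/2419 = -1089270/2419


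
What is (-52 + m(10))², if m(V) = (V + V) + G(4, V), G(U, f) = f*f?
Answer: 4624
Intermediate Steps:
G(U, f) = f²
m(V) = V² + 2*V (m(V) = (V + V) + V² = 2*V + V² = V² + 2*V)
(-52 + m(10))² = (-52 + 10*(2 + 10))² = (-52 + 10*12)² = (-52 + 120)² = 68² = 4624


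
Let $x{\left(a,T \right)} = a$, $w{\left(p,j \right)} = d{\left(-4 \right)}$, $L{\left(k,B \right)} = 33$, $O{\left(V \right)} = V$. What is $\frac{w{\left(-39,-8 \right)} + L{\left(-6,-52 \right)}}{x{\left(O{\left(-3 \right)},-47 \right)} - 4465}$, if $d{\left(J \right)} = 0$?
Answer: $- \frac{33}{4468} \approx -0.0073859$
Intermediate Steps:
$w{\left(p,j \right)} = 0$
$\frac{w{\left(-39,-8 \right)} + L{\left(-6,-52 \right)}}{x{\left(O{\left(-3 \right)},-47 \right)} - 4465} = \frac{0 + 33}{-3 - 4465} = \frac{33}{-4468} = 33 \left(- \frac{1}{4468}\right) = - \frac{33}{4468}$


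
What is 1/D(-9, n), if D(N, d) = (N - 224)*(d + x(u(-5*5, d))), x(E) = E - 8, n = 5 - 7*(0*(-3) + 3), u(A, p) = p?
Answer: 1/9320 ≈ 0.00010730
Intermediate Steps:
n = -16 (n = 5 - 7*(0 + 3) = 5 - 7*3 = 5 - 21 = -16)
x(E) = -8 + E
D(N, d) = (-224 + N)*(-8 + 2*d) (D(N, d) = (N - 224)*(d + (-8 + d)) = (-224 + N)*(-8 + 2*d))
1/D(-9, n) = 1/(1792 - 448*(-16) - 9*(-16) - 9*(-8 - 16)) = 1/(1792 + 7168 + 144 - 9*(-24)) = 1/(1792 + 7168 + 144 + 216) = 1/9320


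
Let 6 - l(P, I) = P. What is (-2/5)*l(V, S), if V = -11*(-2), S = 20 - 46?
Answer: 32/5 ≈ 6.4000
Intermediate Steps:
S = -26
V = 22
l(P, I) = 6 - P
(-2/5)*l(V, S) = (-2/5)*(6 - 1*22) = (-2*⅕)*(6 - 22) = -⅖*(-16) = 32/5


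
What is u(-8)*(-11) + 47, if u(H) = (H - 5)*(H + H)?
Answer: -2241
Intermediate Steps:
u(H) = 2*H*(-5 + H) (u(H) = (-5 + H)*(2*H) = 2*H*(-5 + H))
u(-8)*(-11) + 47 = (2*(-8)*(-5 - 8))*(-11) + 47 = (2*(-8)*(-13))*(-11) + 47 = 208*(-11) + 47 = -2288 + 47 = -2241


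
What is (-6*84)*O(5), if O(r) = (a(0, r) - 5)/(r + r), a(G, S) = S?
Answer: 0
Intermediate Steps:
O(r) = (-5 + r)/(2*r) (O(r) = (r - 5)/(r + r) = (-5 + r)/((2*r)) = (-5 + r)*(1/(2*r)) = (-5 + r)/(2*r))
(-6*84)*O(5) = (-6*84)*((½)*(-5 + 5)/5) = -252*0/5 = -504*0 = 0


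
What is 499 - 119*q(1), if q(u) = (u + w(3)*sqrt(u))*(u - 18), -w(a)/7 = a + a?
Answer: -82444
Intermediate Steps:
w(a) = -14*a (w(a) = -7*(a + a) = -14*a)
q(u) = (-18 + u)*(u - 42*sqrt(u)) (q(u) = (u + (-14*3)*sqrt(u))*(u - 18) = (u - 42*sqrt(u))*(-18 + u) = (-18 + u)*(u - 42*sqrt(u)))
499 - 119*q(1) = 499 - 119*(1**2 - 42*1**(3/2) - 18*1 + 756*sqrt(1)) = 499 - 119*(1 - 42*1 - 18 + 756*1) = 499 - 119*(1 - 42 - 18 + 756) = 499 - 119*697 = 499 - 82943 = -82444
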